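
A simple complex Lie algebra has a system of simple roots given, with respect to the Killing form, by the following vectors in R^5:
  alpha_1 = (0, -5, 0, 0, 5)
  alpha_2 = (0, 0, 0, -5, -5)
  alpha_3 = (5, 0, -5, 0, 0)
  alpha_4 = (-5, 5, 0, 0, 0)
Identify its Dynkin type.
Compute the Cartan integers a_ij = 2(alpha_i, alpha_j)/(alpha_j, alpha_j); the resulting 4x4 Cartan matrix is
[[2, -1, 0, -1], [-1, 2, 0, 0], [0, 0, 2, -1], [-1, 0, -1, 2]].
All simple roots have the same length, so the diagram is simply laced. The associated Dynkin diagram is a chain of 4 nodes with single edges (A_4), so the type is A_4 (the algebra sl(5)).

A4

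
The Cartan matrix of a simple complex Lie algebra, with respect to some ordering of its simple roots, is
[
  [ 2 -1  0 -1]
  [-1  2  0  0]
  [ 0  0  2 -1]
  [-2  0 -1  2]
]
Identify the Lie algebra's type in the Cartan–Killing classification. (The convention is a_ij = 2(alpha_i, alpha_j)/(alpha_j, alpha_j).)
The matrix has rank 4 with 2's on the diagonal. Reading the off-diagonal entries as Dynkin edges (a single edge where a_ij = a_ji = -1; a double or triple edge where a_ij * a_ji = 2 or 3), the diagram is a chain of 4 nodes with a double edge between the middle two (F_4). One simple-root ordering that puts it in standard form is (alpha_3, alpha_4, alpha_1, alpha_2). So the algebra is type F_4.

F4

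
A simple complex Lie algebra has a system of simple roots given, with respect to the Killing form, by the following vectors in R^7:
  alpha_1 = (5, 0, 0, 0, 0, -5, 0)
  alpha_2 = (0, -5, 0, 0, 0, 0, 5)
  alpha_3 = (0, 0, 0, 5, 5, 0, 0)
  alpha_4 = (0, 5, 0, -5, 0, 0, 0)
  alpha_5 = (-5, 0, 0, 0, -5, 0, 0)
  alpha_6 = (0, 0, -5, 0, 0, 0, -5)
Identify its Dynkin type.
Compute the Cartan integers a_ij = 2(alpha_i, alpha_j)/(alpha_j, alpha_j); the resulting 6x6 Cartan matrix is
[[2, 0, 0, 0, -1, 0], [0, 2, 0, -1, 0, -1], [0, 0, 2, -1, -1, 0], [0, -1, -1, 2, 0, 0], [-1, 0, -1, 0, 2, 0], [0, -1, 0, 0, 0, 2]].
All simple roots have the same length, so the diagram is simply laced. The associated Dynkin diagram is a chain of 6 nodes with single edges (A_6), so the type is A_6 (the algebra sl(7)).

type A_6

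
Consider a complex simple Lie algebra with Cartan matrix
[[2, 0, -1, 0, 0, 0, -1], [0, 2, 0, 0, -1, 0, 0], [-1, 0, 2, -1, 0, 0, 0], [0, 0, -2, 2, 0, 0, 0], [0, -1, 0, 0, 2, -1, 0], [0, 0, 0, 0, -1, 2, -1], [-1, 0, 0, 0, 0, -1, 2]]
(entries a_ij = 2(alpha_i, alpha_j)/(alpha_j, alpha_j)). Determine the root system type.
The matrix has rank 7 with 2's on the diagonal. Reading the off-diagonal entries as Dynkin edges (a single edge where a_ij = a_ji = -1; a double or triple edge where a_ij * a_ji = 2 or 3), the diagram is a chain of 7 nodes with a double edge at one end; the terminal node there is the unique long simple root (C_7). One simple-root ordering that puts it in standard form is (alpha_2, alpha_5, alpha_6, alpha_7, alpha_1, alpha_3, alpha_4). So the algebra is type C_7, i.e. sp(14).

C_7 (sp(14))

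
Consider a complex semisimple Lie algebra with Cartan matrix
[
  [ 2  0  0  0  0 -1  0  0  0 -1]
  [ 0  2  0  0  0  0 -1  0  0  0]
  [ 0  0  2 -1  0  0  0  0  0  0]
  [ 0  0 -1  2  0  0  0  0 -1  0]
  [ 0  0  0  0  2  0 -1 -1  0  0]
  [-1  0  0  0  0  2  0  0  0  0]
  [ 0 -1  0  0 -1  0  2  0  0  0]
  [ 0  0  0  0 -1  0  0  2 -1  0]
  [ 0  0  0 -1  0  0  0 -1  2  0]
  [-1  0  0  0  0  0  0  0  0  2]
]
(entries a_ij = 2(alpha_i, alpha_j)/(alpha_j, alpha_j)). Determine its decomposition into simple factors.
The diagram associated to this matrix has two connected components: the simple roots {alpha_1, alpha_6, alpha_10} form a chain of 3 nodes with single edges (A_3), and {alpha_2, alpha_3, alpha_4, alpha_5, alpha_7, alpha_8, alpha_9} form a chain of 7 nodes with single edges (A_7). A semisimple Lie algebra decomposes uniquely as the direct sum of simple ideals, one per connected component of its Dynkin diagram, so g ≅ A_3 ⊕ A_7 (dimension 15 + 63 = 78).

A3 + A7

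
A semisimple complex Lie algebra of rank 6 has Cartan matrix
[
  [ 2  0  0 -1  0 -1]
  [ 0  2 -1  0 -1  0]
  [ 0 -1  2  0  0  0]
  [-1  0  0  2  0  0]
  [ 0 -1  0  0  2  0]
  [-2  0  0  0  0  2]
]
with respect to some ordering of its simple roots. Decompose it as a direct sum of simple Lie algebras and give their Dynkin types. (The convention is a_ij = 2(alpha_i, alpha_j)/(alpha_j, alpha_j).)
A_3 ⊕ C_3

The diagram associated to this matrix has two connected components: the simple roots {alpha_2, alpha_3, alpha_5} form a chain of 3 nodes with single edges (A_3), and {alpha_1, alpha_4, alpha_6} form a chain of 3 nodes with a double edge at one end; the terminal node there is the unique long simple root (C_3). A semisimple Lie algebra decomposes uniquely as the direct sum of simple ideals, one per connected component of its Dynkin diagram, so g ≅ A_3 ⊕ C_3 (dimension 15 + 21 = 36).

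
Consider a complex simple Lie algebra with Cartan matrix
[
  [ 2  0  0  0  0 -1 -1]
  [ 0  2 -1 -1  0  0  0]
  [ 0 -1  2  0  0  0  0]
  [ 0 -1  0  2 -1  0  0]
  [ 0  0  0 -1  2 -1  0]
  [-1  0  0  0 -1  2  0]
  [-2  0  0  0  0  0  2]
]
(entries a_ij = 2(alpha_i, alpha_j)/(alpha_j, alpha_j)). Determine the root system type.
The matrix has rank 7 with 2's on the diagonal. Reading the off-diagonal entries as Dynkin edges (a single edge where a_ij = a_ji = -1; a double or triple edge where a_ij * a_ji = 2 or 3), the diagram is a chain of 7 nodes with a double edge at one end; the terminal node there is the unique long simple root (C_7). One simple-root ordering that puts it in standard form is (alpha_3, alpha_2, alpha_4, alpha_5, alpha_6, alpha_1, alpha_7). So the algebra is type C_7, i.e. sp(14).

type C_7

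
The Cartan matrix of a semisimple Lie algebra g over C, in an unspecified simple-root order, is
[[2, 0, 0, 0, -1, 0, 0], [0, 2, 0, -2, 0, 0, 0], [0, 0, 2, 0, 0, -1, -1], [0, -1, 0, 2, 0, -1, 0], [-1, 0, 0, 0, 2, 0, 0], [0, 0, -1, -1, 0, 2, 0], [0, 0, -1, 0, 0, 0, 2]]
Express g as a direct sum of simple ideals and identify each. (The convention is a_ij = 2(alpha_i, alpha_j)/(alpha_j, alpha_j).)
The diagram associated to this matrix has two connected components: the simple roots {alpha_1, alpha_5} form a chain of 2 nodes with single edges (A_2), and {alpha_2, alpha_3, alpha_4, alpha_6, alpha_7} form a chain of 5 nodes with a double edge at one end; the terminal node there is the unique long simple root (C_5). A semisimple Lie algebra decomposes uniquely as the direct sum of simple ideals, one per connected component of its Dynkin diagram, so g ≅ A_2 ⊕ C_5 (dimension 8 + 55 = 63).

A_2 + C_5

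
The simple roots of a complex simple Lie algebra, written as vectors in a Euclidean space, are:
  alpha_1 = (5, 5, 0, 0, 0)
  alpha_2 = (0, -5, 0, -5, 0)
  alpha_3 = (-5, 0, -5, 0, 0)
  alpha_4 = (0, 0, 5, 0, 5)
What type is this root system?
A_4 (sl(5))

Compute the Cartan integers a_ij = 2(alpha_i, alpha_j)/(alpha_j, alpha_j); the resulting 4x4 Cartan matrix is
[[2, -1, -1, 0], [-1, 2, 0, 0], [-1, 0, 2, -1], [0, 0, -1, 2]].
All simple roots have the same length, so the diagram is simply laced. The associated Dynkin diagram is a chain of 4 nodes with single edges (A_4), so the type is A_4 (the algebra sl(5)).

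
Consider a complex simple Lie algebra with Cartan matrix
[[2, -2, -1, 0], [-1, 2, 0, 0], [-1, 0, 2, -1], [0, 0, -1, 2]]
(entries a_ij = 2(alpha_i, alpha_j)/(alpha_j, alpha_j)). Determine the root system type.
The matrix has rank 4 with 2's on the diagonal. Reading the off-diagonal entries as Dynkin edges (a single edge where a_ij = a_ji = -1; a double or triple edge where a_ij * a_ji = 2 or 3), the diagram is a chain of 4 nodes with a double edge at one end; the terminal node there is the unique short simple root (B_4). One simple-root ordering that puts it in standard form is (alpha_4, alpha_3, alpha_1, alpha_2). So the algebra is type B_4, i.e. so(9).

B_4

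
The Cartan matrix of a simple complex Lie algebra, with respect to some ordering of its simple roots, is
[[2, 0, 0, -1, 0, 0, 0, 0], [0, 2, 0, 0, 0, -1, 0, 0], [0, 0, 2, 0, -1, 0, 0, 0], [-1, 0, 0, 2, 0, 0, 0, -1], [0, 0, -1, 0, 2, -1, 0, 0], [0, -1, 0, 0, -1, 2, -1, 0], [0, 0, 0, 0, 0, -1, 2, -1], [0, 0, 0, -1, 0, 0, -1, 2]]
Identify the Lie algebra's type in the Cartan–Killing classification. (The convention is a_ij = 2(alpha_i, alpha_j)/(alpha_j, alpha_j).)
The matrix has rank 8 with 2's on the diagonal. Reading the off-diagonal entries as Dynkin edges (a single edge where a_ij = a_ji = -1; a double or triple edge where a_ij * a_ji = 2 or 3), the diagram is a chain of 7 nodes with one extra node attached to the third node from one end (E_8). One simple-root ordering that puts it in standard form is (alpha_3, alpha_2, alpha_5, alpha_6, alpha_7, alpha_8, alpha_4, alpha_1). So the algebra is type E_8.

type E_8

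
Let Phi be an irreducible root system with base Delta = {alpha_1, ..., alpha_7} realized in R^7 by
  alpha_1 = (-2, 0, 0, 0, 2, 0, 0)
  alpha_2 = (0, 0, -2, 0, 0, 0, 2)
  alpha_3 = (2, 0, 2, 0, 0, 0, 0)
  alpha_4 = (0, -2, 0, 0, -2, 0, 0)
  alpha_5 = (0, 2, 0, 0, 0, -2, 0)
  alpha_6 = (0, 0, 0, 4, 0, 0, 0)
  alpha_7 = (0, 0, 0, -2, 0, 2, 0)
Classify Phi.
C_7 (sp(14))

Compute the Cartan integers a_ij = 2(alpha_i, alpha_j)/(alpha_j, alpha_j); the resulting 7x7 Cartan matrix is
[[2, 0, -1, -1, 0, 0, 0], [0, 2, -1, 0, 0, 0, 0], [-1, -1, 2, 0, 0, 0, 0], [-1, 0, 0, 2, -1, 0, 0], [0, 0, 0, -1, 2, 0, -1], [0, 0, 0, 0, 0, 2, -2], [0, 0, 0, 0, -1, -1, 2]].
The roots have two lengths (squared-length ratio 2:1); the short ones are alpha_{1,2,3,4,5,7}. The associated Dynkin diagram is a chain of 7 nodes with a double edge at one end; the terminal node there is the unique long simple root (C_7), so the type is C_7 (the algebra sp(14)).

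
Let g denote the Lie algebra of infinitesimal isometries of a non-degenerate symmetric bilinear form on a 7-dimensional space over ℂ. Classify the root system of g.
B3

This is so(7) with 7 odd, which has dimension 7(7-1)/2 = 21 and rank (7-1)/2 = 3. In the classification of classical Lie algebras, the orthogonal algebra so(2n+1) in an odd number of variables has type B_n; here n = 3, so the Dynkin diagram is a chain of 3 nodes with a double edge at one end; the terminal node there is the unique short simple root (B_3). Hence the type is B_3.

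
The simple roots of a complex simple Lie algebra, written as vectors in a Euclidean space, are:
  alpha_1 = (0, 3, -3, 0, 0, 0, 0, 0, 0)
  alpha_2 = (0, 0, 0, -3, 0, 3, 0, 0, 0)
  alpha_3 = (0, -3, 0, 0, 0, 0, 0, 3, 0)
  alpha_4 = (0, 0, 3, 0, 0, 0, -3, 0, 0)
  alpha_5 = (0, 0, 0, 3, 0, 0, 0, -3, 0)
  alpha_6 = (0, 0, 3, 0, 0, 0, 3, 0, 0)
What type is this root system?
D_6

Compute the Cartan integers a_ij = 2(alpha_i, alpha_j)/(alpha_j, alpha_j); the resulting 6x6 Cartan matrix is
[[2, 0, -1, -1, 0, -1], [0, 2, 0, 0, -1, 0], [-1, 0, 2, 0, -1, 0], [-1, 0, 0, 2, 0, 0], [0, -1, -1, 0, 2, 0], [-1, 0, 0, 0, 0, 2]].
All simple roots have the same length, so the diagram is simply laced. The associated Dynkin diagram is a chain of 4 nodes with a fork of two nodes at one end (D_6), so the type is D_6 (the algebra so(12)).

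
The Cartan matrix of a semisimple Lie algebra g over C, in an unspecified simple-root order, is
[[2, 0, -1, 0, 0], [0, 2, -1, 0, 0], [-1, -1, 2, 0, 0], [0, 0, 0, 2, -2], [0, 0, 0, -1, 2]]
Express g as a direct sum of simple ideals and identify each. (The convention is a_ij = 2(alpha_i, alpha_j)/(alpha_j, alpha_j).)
type A_3 + type B_2

The diagram associated to this matrix has two connected components: the simple roots {alpha_1, alpha_2, alpha_3} form a chain of 3 nodes with single edges (A_3), and {alpha_4, alpha_5} form a chain of 2 nodes with a double edge at one end; the terminal node there is the unique short simple root (B_2). A semisimple Lie algebra decomposes uniquely as the direct sum of simple ideals, one per connected component of its Dynkin diagram, so g ≅ A_3 ⊕ B_2 (dimension 15 + 10 = 25).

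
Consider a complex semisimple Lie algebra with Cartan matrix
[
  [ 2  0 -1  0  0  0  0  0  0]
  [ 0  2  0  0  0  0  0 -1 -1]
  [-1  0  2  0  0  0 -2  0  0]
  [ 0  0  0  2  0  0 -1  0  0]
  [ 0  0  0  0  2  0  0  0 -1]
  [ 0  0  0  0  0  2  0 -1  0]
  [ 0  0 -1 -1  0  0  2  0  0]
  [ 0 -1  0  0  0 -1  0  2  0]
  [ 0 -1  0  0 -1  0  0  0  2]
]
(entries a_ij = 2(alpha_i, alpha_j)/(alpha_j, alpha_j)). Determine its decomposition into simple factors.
The diagram associated to this matrix has two connected components: the simple roots {alpha_2, alpha_5, alpha_6, alpha_8, alpha_9} form a chain of 5 nodes with single edges (A_5), and {alpha_1, alpha_3, alpha_4, alpha_7} form a chain of 4 nodes with a double edge between the middle two (F_4). A semisimple Lie algebra decomposes uniquely as the direct sum of simple ideals, one per connected component of its Dynkin diagram, so g ≅ A_5 ⊕ F_4 (dimension 35 + 52 = 87).

type A_5 + type F_4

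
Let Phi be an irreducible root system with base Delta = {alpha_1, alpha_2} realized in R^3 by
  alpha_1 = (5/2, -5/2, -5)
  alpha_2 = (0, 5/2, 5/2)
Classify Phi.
Compute the Cartan integers a_ij = 2(alpha_i, alpha_j)/(alpha_j, alpha_j); the resulting 2x2 Cartan matrix is
[[2, -3], [-1, 2]].
The roots have two lengths (squared-length ratio 3:1); the short ones are alpha_{2}. The associated Dynkin diagram is two nodes joined by a triple edge (G_2), so the type is G_2.

G_2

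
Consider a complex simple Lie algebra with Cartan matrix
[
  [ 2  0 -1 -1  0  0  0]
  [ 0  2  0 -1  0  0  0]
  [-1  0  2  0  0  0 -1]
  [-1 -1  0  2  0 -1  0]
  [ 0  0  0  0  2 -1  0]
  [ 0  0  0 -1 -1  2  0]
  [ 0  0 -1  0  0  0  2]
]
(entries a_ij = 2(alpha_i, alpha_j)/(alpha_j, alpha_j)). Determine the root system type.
type E_7

The matrix has rank 7 with 2's on the diagonal. Reading the off-diagonal entries as Dynkin edges (a single edge where a_ij = a_ji = -1; a double or triple edge where a_ij * a_ji = 2 or 3), the diagram is a chain of 6 nodes with one extra node attached to the third node from one end (E_7). One simple-root ordering that puts it in standard form is (alpha_5, alpha_2, alpha_6, alpha_4, alpha_1, alpha_3, alpha_7). So the algebra is type E_7.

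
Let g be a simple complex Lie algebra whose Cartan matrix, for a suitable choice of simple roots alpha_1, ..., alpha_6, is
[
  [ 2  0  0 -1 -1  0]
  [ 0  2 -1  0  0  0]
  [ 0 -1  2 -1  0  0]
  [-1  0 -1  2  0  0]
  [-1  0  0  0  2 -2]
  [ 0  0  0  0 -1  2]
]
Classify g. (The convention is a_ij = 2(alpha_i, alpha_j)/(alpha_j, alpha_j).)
type B_6

The matrix has rank 6 with 2's on the diagonal. Reading the off-diagonal entries as Dynkin edges (a single edge where a_ij = a_ji = -1; a double or triple edge where a_ij * a_ji = 2 or 3), the diagram is a chain of 6 nodes with a double edge at one end; the terminal node there is the unique short simple root (B_6). One simple-root ordering that puts it in standard form is (alpha_2, alpha_3, alpha_4, alpha_1, alpha_5, alpha_6). So the algebra is type B_6, i.e. so(13).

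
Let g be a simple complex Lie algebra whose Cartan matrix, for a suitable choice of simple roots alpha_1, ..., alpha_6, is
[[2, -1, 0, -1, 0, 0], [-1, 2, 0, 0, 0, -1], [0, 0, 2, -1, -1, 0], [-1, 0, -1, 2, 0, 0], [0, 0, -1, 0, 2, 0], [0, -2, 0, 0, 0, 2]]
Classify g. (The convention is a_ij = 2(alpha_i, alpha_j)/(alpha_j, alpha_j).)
The matrix has rank 6 with 2's on the diagonal. Reading the off-diagonal entries as Dynkin edges (a single edge where a_ij = a_ji = -1; a double or triple edge where a_ij * a_ji = 2 or 3), the diagram is a chain of 6 nodes with a double edge at one end; the terminal node there is the unique long simple root (C_6). One simple-root ordering that puts it in standard form is (alpha_5, alpha_3, alpha_4, alpha_1, alpha_2, alpha_6). So the algebra is type C_6, i.e. sp(12).

type C_6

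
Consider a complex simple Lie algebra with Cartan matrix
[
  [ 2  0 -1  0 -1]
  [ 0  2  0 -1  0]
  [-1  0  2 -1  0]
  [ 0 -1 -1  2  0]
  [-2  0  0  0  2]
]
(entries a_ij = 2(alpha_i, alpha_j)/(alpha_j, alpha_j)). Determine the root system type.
C_5

The matrix has rank 5 with 2's on the diagonal. Reading the off-diagonal entries as Dynkin edges (a single edge where a_ij = a_ji = -1; a double or triple edge where a_ij * a_ji = 2 or 3), the diagram is a chain of 5 nodes with a double edge at one end; the terminal node there is the unique long simple root (C_5). One simple-root ordering that puts it in standard form is (alpha_2, alpha_4, alpha_3, alpha_1, alpha_5). So the algebra is type C_5, i.e. sp(10).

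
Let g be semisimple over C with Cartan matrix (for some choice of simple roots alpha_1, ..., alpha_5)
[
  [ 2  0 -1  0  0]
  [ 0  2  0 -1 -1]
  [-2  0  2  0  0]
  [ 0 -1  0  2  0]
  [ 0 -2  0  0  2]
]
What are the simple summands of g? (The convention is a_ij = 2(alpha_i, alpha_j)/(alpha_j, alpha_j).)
The diagram associated to this matrix has two connected components: the simple roots {alpha_1, alpha_3} form a chain of 2 nodes with a double edge at one end; the terminal node there is the unique short simple root (B_2), and {alpha_2, alpha_4, alpha_5} form a chain of 3 nodes with a double edge at one end; the terminal node there is the unique long simple root (C_3). A semisimple Lie algebra decomposes uniquely as the direct sum of simple ideals, one per connected component of its Dynkin diagram, so g ≅ B_2 ⊕ C_3 (dimension 10 + 21 = 31).

B_2 ⊕ C_3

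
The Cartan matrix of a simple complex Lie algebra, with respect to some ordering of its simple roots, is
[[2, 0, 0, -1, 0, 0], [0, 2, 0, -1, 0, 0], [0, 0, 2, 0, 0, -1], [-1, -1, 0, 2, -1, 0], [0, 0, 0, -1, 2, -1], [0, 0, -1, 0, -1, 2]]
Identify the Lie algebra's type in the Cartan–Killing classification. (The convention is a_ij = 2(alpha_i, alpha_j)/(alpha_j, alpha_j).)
D_6 (so(12))

The matrix has rank 6 with 2's on the diagonal. Reading the off-diagonal entries as Dynkin edges (a single edge where a_ij = a_ji = -1; a double or triple edge where a_ij * a_ji = 2 or 3), the diagram is a chain of 4 nodes with a fork of two nodes at one end (D_6). One simple-root ordering that puts it in standard form is (alpha_3, alpha_6, alpha_5, alpha_4, alpha_1, alpha_2). So the algebra is type D_6, i.e. so(12).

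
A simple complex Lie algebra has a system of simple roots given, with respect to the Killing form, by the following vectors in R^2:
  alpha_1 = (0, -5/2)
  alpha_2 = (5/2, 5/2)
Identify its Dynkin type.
Compute the Cartan integers a_ij = 2(alpha_i, alpha_j)/(alpha_j, alpha_j); the resulting 2x2 Cartan matrix is
[[2, -1], [-2, 2]].
The roots have two lengths (squared-length ratio 2:1); the short ones are alpha_{1}. The associated Dynkin diagram is a chain of 2 nodes with a double edge at one end; the terminal node there is the unique short simple root (B_2), so the type is B_2 (the algebra so(5)).

type B_2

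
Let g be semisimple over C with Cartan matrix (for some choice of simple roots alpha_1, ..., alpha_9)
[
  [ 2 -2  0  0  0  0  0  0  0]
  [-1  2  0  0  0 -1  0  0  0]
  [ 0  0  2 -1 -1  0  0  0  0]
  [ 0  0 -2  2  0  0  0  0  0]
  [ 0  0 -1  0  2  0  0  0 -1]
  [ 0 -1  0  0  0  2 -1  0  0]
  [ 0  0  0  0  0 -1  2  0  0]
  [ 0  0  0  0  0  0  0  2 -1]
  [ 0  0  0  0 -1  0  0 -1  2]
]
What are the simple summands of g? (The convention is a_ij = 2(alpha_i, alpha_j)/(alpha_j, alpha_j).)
C_4 ⊕ C_5

The diagram associated to this matrix has two connected components: the simple roots {alpha_1, alpha_2, alpha_6, alpha_7} form a chain of 4 nodes with a double edge at one end; the terminal node there is the unique long simple root (C_4), and {alpha_3, alpha_4, alpha_5, alpha_8, alpha_9} form a chain of 5 nodes with a double edge at one end; the terminal node there is the unique long simple root (C_5). A semisimple Lie algebra decomposes uniquely as the direct sum of simple ideals, one per connected component of its Dynkin diagram, so g ≅ C_4 ⊕ C_5 (dimension 36 + 55 = 91).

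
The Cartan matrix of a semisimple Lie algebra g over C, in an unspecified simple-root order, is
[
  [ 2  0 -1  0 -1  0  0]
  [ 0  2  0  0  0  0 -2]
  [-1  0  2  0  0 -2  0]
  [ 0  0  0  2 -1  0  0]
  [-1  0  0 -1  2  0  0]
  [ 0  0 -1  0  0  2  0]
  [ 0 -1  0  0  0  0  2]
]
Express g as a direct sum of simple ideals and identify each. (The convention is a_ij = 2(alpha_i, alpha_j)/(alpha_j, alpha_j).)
type B_2 + type B_5

The diagram associated to this matrix has two connected components: the simple roots {alpha_2, alpha_7} form a chain of 2 nodes with a double edge at one end; the terminal node there is the unique short simple root (B_2), and {alpha_1, alpha_3, alpha_4, alpha_5, alpha_6} form a chain of 5 nodes with a double edge at one end; the terminal node there is the unique short simple root (B_5). A semisimple Lie algebra decomposes uniquely as the direct sum of simple ideals, one per connected component of its Dynkin diagram, so g ≅ B_2 ⊕ B_5 (dimension 10 + 55 = 65).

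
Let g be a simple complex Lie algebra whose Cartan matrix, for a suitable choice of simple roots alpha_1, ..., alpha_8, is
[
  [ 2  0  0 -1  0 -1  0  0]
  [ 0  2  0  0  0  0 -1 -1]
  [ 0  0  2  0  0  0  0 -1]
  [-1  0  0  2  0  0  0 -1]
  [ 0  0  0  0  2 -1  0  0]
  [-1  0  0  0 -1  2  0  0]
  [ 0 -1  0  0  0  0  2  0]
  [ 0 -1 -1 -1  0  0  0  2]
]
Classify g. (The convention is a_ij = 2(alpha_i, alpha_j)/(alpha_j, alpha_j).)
type E_8

The matrix has rank 8 with 2's on the diagonal. Reading the off-diagonal entries as Dynkin edges (a single edge where a_ij = a_ji = -1; a double or triple edge where a_ij * a_ji = 2 or 3), the diagram is a chain of 7 nodes with one extra node attached to the third node from one end (E_8). One simple-root ordering that puts it in standard form is (alpha_7, alpha_3, alpha_2, alpha_8, alpha_4, alpha_1, alpha_6, alpha_5). So the algebra is type E_8.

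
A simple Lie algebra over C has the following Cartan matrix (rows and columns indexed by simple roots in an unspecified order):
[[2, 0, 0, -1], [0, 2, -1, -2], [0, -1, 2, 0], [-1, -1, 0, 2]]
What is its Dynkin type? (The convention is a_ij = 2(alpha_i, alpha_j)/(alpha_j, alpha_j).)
The matrix has rank 4 with 2's on the diagonal. Reading the off-diagonal entries as Dynkin edges (a single edge where a_ij = a_ji = -1; a double or triple edge where a_ij * a_ji = 2 or 3), the diagram is a chain of 4 nodes with a double edge between the middle two (F_4). One simple-root ordering that puts it in standard form is (alpha_3, alpha_2, alpha_4, alpha_1). So the algebra is type F_4.

F4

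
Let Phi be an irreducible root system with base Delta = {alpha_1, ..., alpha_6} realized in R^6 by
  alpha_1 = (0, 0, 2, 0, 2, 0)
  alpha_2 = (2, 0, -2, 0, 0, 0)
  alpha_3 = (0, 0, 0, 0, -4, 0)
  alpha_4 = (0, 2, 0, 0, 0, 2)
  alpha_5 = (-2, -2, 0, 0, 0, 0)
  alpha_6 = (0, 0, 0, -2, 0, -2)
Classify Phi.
type C_6

Compute the Cartan integers a_ij = 2(alpha_i, alpha_j)/(alpha_j, alpha_j); the resulting 6x6 Cartan matrix is
[[2, -1, -1, 0, 0, 0], [-1, 2, 0, 0, -1, 0], [-2, 0, 2, 0, 0, 0], [0, 0, 0, 2, -1, -1], [0, -1, 0, -1, 2, 0], [0, 0, 0, -1, 0, 2]].
The roots have two lengths (squared-length ratio 2:1); the short ones are alpha_{1,2,4,5,6}. The associated Dynkin diagram is a chain of 6 nodes with a double edge at one end; the terminal node there is the unique long simple root (C_6), so the type is C_6 (the algebra sp(12)).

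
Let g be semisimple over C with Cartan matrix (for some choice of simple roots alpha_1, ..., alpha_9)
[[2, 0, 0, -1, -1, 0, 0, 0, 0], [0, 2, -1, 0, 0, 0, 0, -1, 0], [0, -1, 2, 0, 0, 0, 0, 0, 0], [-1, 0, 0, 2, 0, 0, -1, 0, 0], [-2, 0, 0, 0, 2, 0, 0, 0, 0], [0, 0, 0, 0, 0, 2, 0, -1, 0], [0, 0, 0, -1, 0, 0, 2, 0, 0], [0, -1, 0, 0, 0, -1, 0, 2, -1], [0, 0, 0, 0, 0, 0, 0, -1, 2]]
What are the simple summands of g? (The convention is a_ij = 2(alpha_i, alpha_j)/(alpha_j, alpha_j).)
C4 ⊕ D5

The diagram associated to this matrix has two connected components: the simple roots {alpha_1, alpha_4, alpha_5, alpha_7} form a chain of 4 nodes with a double edge at one end; the terminal node there is the unique long simple root (C_4), and {alpha_2, alpha_3, alpha_6, alpha_8, alpha_9} form a chain of 3 nodes with a fork of two nodes at one end (D_5). A semisimple Lie algebra decomposes uniquely as the direct sum of simple ideals, one per connected component of its Dynkin diagram, so g ≅ C_4 ⊕ D_5 (dimension 36 + 45 = 81).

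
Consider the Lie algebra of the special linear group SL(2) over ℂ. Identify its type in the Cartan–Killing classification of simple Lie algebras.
A1

This is sl(2), which has dimension 2^2 - 1 = 3 and rank 2 - 1 = 1 (a Cartan subalgebra is the diagonal traceless matrices). In the classification of classical Lie algebras, the special linear algebra sl(n+1) has type A_n; here n = 1, so the Dynkin diagram is a chain of 1 nodes with single edges (A_1). Hence the type is A_1.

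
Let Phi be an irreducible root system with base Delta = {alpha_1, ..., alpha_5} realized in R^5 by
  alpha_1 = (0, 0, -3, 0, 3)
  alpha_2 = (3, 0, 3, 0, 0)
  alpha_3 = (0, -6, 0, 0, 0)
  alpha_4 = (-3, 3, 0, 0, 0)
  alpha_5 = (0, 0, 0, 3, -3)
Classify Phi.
type C_5

Compute the Cartan integers a_ij = 2(alpha_i, alpha_j)/(alpha_j, alpha_j); the resulting 5x5 Cartan matrix is
[[2, -1, 0, 0, -1], [-1, 2, 0, -1, 0], [0, 0, 2, -2, 0], [0, -1, -1, 2, 0], [-1, 0, 0, 0, 2]].
The roots have two lengths (squared-length ratio 2:1); the short ones are alpha_{1,2,4,5}. The associated Dynkin diagram is a chain of 5 nodes with a double edge at one end; the terminal node there is the unique long simple root (C_5), so the type is C_5 (the algebra sp(10)).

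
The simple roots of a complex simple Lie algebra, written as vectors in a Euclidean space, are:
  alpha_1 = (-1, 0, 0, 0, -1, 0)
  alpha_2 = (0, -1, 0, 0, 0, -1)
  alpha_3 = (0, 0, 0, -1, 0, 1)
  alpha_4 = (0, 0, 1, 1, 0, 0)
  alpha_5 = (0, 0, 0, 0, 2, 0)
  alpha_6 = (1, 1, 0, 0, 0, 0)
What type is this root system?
Compute the Cartan integers a_ij = 2(alpha_i, alpha_j)/(alpha_j, alpha_j); the resulting 6x6 Cartan matrix is
[[2, 0, 0, 0, -1, -1], [0, 2, -1, 0, 0, -1], [0, -1, 2, -1, 0, 0], [0, 0, -1, 2, 0, 0], [-2, 0, 0, 0, 2, 0], [-1, -1, 0, 0, 0, 2]].
The roots have two lengths (squared-length ratio 2:1); the short ones are alpha_{1,2,3,4,6}. The associated Dynkin diagram is a chain of 6 nodes with a double edge at one end; the terminal node there is the unique long simple root (C_6), so the type is C_6 (the algebra sp(12)).

C_6 (sp(12))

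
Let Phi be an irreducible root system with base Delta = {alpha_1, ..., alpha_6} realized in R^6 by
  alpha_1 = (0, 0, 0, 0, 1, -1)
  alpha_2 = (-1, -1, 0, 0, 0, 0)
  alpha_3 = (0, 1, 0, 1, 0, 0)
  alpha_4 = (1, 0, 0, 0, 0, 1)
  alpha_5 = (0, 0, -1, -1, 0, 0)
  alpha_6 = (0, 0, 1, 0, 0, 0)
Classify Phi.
B_6 (so(13))

Compute the Cartan integers a_ij = 2(alpha_i, alpha_j)/(alpha_j, alpha_j); the resulting 6x6 Cartan matrix is
[[2, 0, 0, -1, 0, 0], [0, 2, -1, -1, 0, 0], [0, -1, 2, 0, -1, 0], [-1, -1, 0, 2, 0, 0], [0, 0, -1, 0, 2, -2], [0, 0, 0, 0, -1, 2]].
The roots have two lengths (squared-length ratio 2:1); the short ones are alpha_{6}. The associated Dynkin diagram is a chain of 6 nodes with a double edge at one end; the terminal node there is the unique short simple root (B_6), so the type is B_6 (the algebra so(13)).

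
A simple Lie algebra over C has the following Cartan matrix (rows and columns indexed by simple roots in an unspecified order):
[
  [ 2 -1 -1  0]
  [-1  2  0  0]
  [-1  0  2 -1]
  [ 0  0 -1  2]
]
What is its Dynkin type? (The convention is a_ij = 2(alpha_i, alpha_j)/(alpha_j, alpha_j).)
The matrix has rank 4 with 2's on the diagonal. Reading the off-diagonal entries as Dynkin edges (a single edge where a_ij = a_ji = -1; a double or triple edge where a_ij * a_ji = 2 or 3), the diagram is a chain of 4 nodes with single edges (A_4). One simple-root ordering that puts it in standard form is (alpha_2, alpha_1, alpha_3, alpha_4). So the algebra is type A_4, i.e. sl(5).

type A_4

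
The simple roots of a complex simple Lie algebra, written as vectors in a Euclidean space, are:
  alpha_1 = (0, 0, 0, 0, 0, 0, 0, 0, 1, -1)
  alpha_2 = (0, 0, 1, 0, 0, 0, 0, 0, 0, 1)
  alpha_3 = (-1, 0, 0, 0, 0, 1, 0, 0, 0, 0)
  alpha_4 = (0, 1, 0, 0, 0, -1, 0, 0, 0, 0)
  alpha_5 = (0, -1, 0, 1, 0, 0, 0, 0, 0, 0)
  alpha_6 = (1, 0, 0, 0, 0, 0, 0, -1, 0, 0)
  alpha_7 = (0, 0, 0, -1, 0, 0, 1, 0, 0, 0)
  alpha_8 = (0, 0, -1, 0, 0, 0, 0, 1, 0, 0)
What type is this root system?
type A_8

Compute the Cartan integers a_ij = 2(alpha_i, alpha_j)/(alpha_j, alpha_j); the resulting 8x8 Cartan matrix is
[[2, -1, 0, 0, 0, 0, 0, 0], [-1, 2, 0, 0, 0, 0, 0, -1], [0, 0, 2, -1, 0, -1, 0, 0], [0, 0, -1, 2, -1, 0, 0, 0], [0, 0, 0, -1, 2, 0, -1, 0], [0, 0, -1, 0, 0, 2, 0, -1], [0, 0, 0, 0, -1, 0, 2, 0], [0, -1, 0, 0, 0, -1, 0, 2]].
All simple roots have the same length, so the diagram is simply laced. The associated Dynkin diagram is a chain of 8 nodes with single edges (A_8), so the type is A_8 (the algebra sl(9)).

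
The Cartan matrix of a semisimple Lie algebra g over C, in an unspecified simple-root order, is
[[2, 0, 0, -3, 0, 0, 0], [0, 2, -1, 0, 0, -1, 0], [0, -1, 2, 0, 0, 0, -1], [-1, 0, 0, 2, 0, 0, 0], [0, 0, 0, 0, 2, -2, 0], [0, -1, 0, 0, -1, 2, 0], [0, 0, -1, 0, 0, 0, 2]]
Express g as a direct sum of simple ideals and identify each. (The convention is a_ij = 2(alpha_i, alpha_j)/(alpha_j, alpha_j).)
The diagram associated to this matrix has two connected components: the simple roots {alpha_2, alpha_3, alpha_5, alpha_6, alpha_7} form a chain of 5 nodes with a double edge at one end; the terminal node there is the unique long simple root (C_5), and {alpha_1, alpha_4} form two nodes joined by a triple edge (G_2). A semisimple Lie algebra decomposes uniquely as the direct sum of simple ideals, one per connected component of its Dynkin diagram, so g ≅ C_5 ⊕ G_2 (dimension 55 + 14 = 69).

type C_5 + type G_2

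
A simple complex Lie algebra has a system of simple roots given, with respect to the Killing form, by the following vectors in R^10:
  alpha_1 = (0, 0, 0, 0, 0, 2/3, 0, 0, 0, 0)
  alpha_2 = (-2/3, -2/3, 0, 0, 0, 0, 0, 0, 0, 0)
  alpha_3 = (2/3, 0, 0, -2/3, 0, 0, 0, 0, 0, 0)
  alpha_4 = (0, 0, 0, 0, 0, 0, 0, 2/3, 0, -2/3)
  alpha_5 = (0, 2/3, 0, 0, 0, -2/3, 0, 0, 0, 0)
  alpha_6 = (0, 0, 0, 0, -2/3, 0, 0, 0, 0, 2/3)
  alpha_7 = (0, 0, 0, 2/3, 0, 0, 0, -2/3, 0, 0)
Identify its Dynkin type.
B_7 (so(15))

Compute the Cartan integers a_ij = 2(alpha_i, alpha_j)/(alpha_j, alpha_j); the resulting 7x7 Cartan matrix is
[[2, 0, 0, 0, -1, 0, 0], [0, 2, -1, 0, -1, 0, 0], [0, -1, 2, 0, 0, 0, -1], [0, 0, 0, 2, 0, -1, -1], [-2, -1, 0, 0, 2, 0, 0], [0, 0, 0, -1, 0, 2, 0], [0, 0, -1, -1, 0, 0, 2]].
The roots have two lengths (squared-length ratio 2:1); the short ones are alpha_{1}. The associated Dynkin diagram is a chain of 7 nodes with a double edge at one end; the terminal node there is the unique short simple root (B_7), so the type is B_7 (the algebra so(15)).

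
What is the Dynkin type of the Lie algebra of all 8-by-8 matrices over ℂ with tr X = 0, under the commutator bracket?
This is sl(8), which has dimension 8^2 - 1 = 63 and rank 8 - 1 = 7 (a Cartan subalgebra is the diagonal traceless matrices). In the classification of classical Lie algebras, the special linear algebra sl(n+1) has type A_n; here n = 7, so the Dynkin diagram is a chain of 7 nodes with single edges (A_7). Hence the type is A_7.

A_7 (sl(8))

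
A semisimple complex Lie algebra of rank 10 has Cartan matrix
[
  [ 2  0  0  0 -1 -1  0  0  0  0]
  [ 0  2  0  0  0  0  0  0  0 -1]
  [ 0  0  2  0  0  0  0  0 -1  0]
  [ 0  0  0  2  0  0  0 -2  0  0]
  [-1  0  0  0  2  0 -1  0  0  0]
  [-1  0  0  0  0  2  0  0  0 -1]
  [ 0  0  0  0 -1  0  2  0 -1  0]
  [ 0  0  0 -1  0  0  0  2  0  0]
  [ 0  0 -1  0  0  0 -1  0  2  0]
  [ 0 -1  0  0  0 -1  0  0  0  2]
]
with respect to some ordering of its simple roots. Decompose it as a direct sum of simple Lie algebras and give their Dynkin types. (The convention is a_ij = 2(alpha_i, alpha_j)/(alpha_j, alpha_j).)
The diagram associated to this matrix has two connected components: the simple roots {alpha_1, alpha_2, alpha_3, alpha_5, alpha_6, alpha_7, alpha_9, alpha_10} form a chain of 8 nodes with single edges (A_8), and {alpha_4, alpha_8} form a chain of 2 nodes with a double edge at one end; the terminal node there is the unique short simple root (B_2). A semisimple Lie algebra decomposes uniquely as the direct sum of simple ideals, one per connected component of its Dynkin diagram, so g ≅ A_8 ⊕ B_2 (dimension 80 + 10 = 90).

A_8 + B_2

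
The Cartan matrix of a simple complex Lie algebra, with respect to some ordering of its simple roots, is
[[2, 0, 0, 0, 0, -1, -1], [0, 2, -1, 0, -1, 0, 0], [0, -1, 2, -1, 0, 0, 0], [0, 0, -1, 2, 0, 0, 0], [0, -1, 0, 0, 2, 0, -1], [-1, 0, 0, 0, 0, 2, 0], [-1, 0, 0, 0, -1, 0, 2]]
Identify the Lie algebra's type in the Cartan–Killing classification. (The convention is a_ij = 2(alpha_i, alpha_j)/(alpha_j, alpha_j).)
type A_7

The matrix has rank 7 with 2's on the diagonal. Reading the off-diagonal entries as Dynkin edges (a single edge where a_ij = a_ji = -1; a double or triple edge where a_ij * a_ji = 2 or 3), the diagram is a chain of 7 nodes with single edges (A_7). One simple-root ordering that puts it in standard form is (alpha_6, alpha_1, alpha_7, alpha_5, alpha_2, alpha_3, alpha_4). So the algebra is type A_7, i.e. sl(8).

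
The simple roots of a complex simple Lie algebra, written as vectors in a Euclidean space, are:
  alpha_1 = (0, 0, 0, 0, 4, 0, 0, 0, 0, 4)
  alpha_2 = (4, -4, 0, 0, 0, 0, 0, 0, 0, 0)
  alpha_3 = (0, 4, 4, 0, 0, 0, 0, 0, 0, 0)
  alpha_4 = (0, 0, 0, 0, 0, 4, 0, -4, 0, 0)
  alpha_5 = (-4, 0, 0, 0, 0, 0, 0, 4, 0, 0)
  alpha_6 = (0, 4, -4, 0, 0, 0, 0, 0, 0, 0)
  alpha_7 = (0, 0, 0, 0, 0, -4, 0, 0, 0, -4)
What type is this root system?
D_7 (so(14))

Compute the Cartan integers a_ij = 2(alpha_i, alpha_j)/(alpha_j, alpha_j); the resulting 7x7 Cartan matrix is
[[2, 0, 0, 0, 0, 0, -1], [0, 2, -1, 0, -1, -1, 0], [0, -1, 2, 0, 0, 0, 0], [0, 0, 0, 2, -1, 0, -1], [0, -1, 0, -1, 2, 0, 0], [0, -1, 0, 0, 0, 2, 0], [-1, 0, 0, -1, 0, 0, 2]].
All simple roots have the same length, so the diagram is simply laced. The associated Dynkin diagram is a chain of 5 nodes with a fork of two nodes at one end (D_7), so the type is D_7 (the algebra so(14)).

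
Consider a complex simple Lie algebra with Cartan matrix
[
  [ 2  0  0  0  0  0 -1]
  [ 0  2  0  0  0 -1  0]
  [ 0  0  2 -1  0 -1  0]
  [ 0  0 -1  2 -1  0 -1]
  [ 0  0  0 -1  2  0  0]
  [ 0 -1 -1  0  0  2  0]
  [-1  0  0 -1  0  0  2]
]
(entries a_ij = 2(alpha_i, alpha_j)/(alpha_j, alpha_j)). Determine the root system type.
E7

The matrix has rank 7 with 2's on the diagonal. Reading the off-diagonal entries as Dynkin edges (a single edge where a_ij = a_ji = -1; a double or triple edge where a_ij * a_ji = 2 or 3), the diagram is a chain of 6 nodes with one extra node attached to the third node from one end (E_7). One simple-root ordering that puts it in standard form is (alpha_1, alpha_5, alpha_7, alpha_4, alpha_3, alpha_6, alpha_2). So the algebra is type E_7.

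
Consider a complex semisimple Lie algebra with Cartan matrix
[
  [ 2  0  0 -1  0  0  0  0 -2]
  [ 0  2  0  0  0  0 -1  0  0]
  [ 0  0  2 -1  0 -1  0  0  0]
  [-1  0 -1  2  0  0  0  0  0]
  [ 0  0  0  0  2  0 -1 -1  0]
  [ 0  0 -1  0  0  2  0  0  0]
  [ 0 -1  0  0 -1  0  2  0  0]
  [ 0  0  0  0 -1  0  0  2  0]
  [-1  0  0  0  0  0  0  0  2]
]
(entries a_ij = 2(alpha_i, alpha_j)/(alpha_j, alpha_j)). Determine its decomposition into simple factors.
The diagram associated to this matrix has two connected components: the simple roots {alpha_2, alpha_5, alpha_7, alpha_8} form a chain of 4 nodes with single edges (A_4), and {alpha_1, alpha_3, alpha_4, alpha_6, alpha_9} form a chain of 5 nodes with a double edge at one end; the terminal node there is the unique short simple root (B_5). A semisimple Lie algebra decomposes uniquely as the direct sum of simple ideals, one per connected component of its Dynkin diagram, so g ≅ A_4 ⊕ B_5 (dimension 24 + 55 = 79).

A4 + B5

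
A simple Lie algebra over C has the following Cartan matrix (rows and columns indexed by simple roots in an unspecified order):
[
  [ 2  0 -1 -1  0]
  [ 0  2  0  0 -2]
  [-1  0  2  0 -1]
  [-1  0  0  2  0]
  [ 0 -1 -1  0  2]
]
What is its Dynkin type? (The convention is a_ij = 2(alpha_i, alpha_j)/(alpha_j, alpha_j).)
The matrix has rank 5 with 2's on the diagonal. Reading the off-diagonal entries as Dynkin edges (a single edge where a_ij = a_ji = -1; a double or triple edge where a_ij * a_ji = 2 or 3), the diagram is a chain of 5 nodes with a double edge at one end; the terminal node there is the unique long simple root (C_5). One simple-root ordering that puts it in standard form is (alpha_4, alpha_1, alpha_3, alpha_5, alpha_2). So the algebra is type C_5, i.e. sp(10).

type C_5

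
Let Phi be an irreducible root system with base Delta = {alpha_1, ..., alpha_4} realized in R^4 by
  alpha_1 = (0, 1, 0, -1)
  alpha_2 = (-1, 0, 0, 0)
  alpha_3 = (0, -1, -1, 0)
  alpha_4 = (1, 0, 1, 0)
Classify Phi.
Compute the Cartan integers a_ij = 2(alpha_i, alpha_j)/(alpha_j, alpha_j); the resulting 4x4 Cartan matrix is
[[2, 0, -1, 0], [0, 2, 0, -1], [-1, 0, 2, -1], [0, -2, -1, 2]].
The roots have two lengths (squared-length ratio 2:1); the short ones are alpha_{2}. The associated Dynkin diagram is a chain of 4 nodes with a double edge at one end; the terminal node there is the unique short simple root (B_4), so the type is B_4 (the algebra so(9)).

B4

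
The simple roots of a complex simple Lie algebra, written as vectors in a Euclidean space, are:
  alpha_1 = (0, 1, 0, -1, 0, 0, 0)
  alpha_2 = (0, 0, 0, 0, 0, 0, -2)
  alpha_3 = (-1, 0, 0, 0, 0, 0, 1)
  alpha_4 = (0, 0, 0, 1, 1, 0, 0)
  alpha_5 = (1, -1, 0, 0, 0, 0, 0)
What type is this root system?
Compute the Cartan integers a_ij = 2(alpha_i, alpha_j)/(alpha_j, alpha_j); the resulting 5x5 Cartan matrix is
[[2, 0, 0, -1, -1], [0, 2, -2, 0, 0], [0, -1, 2, 0, -1], [-1, 0, 0, 2, 0], [-1, 0, -1, 0, 2]].
The roots have two lengths (squared-length ratio 2:1); the short ones are alpha_{1,3,4,5}. The associated Dynkin diagram is a chain of 5 nodes with a double edge at one end; the terminal node there is the unique long simple root (C_5), so the type is C_5 (the algebra sp(10)).

C_5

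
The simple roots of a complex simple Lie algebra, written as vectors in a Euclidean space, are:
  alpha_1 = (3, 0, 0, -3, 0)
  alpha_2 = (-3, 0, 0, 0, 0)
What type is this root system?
Compute the Cartan integers a_ij = 2(alpha_i, alpha_j)/(alpha_j, alpha_j); the resulting 2x2 Cartan matrix is
[[2, -2], [-1, 2]].
The roots have two lengths (squared-length ratio 2:1); the short ones are alpha_{2}. The associated Dynkin diagram is a chain of 2 nodes with a double edge at one end; the terminal node there is the unique short simple root (B_2), so the type is B_2 (the algebra so(5)).

type B_2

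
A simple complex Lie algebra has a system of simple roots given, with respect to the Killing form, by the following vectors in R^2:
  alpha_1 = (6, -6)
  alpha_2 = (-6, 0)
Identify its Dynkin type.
B_2

Compute the Cartan integers a_ij = 2(alpha_i, alpha_j)/(alpha_j, alpha_j); the resulting 2x2 Cartan matrix is
[[2, -2], [-1, 2]].
The roots have two lengths (squared-length ratio 2:1); the short ones are alpha_{2}. The associated Dynkin diagram is a chain of 2 nodes with a double edge at one end; the terminal node there is the unique short simple root (B_2), so the type is B_2 (the algebra so(5)).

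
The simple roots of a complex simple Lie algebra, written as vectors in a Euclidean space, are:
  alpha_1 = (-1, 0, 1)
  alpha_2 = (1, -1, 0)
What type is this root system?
Compute the Cartan integers a_ij = 2(alpha_i, alpha_j)/(alpha_j, alpha_j); the resulting 2x2 Cartan matrix is
[[2, -1], [-1, 2]].
All simple roots have the same length, so the diagram is simply laced. The associated Dynkin diagram is a chain of 2 nodes with single edges (A_2), so the type is A_2 (the algebra sl(3)).

A2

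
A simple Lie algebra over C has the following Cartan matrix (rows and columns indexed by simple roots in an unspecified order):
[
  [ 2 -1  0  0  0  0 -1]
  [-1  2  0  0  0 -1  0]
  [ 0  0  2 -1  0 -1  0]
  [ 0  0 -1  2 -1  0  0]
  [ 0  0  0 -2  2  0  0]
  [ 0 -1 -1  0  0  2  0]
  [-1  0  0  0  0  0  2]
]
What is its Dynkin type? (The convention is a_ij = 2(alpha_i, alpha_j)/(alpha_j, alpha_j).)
C_7

The matrix has rank 7 with 2's on the diagonal. Reading the off-diagonal entries as Dynkin edges (a single edge where a_ij = a_ji = -1; a double or triple edge where a_ij * a_ji = 2 or 3), the diagram is a chain of 7 nodes with a double edge at one end; the terminal node there is the unique long simple root (C_7). One simple-root ordering that puts it in standard form is (alpha_7, alpha_1, alpha_2, alpha_6, alpha_3, alpha_4, alpha_5). So the algebra is type C_7, i.e. sp(14).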